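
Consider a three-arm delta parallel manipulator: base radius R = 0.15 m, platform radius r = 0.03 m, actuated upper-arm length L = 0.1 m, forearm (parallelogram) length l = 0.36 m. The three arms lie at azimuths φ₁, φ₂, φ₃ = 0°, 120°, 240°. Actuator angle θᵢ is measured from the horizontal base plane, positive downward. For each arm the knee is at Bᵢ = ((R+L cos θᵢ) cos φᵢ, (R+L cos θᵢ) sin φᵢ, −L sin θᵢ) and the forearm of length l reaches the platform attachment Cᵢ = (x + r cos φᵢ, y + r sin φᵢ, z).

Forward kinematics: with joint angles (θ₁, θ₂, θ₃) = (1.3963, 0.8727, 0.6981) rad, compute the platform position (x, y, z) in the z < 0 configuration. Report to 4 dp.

(-0.0739, -0.0177, -0.3894)

centre 1 = (0.1374·cos0.0°, 0.1374·sin0.0°, -0.0985) = (0.1374, 0.0000, -0.0985)
centre 2 = (0.1843·cos120.0°, 0.1843·sin120.0°, -0.0766) = (-0.0921, 0.1596, -0.0766)
arm 3 at φ=240.0°: ρ3 = 0.1966;  centre 3 = (-0.0983, -0.1703, -0.0643)
eliminate P² terms by subtracting sphere 1 from 2 and 3
[-0.4590 0.3192 0.0437]·P = 0.0113;  [-0.4713 -0.3405 0.0684]·P = 0.0142
det = 0.3067;  x = -0.0273+0.1198z,  y = -0.0040+0.0351z
into |P−centre ₁|² = l²: 1.0156z² + 0.1572z + -0.0928 = 0;  Δ = 0.4016;  z = -0.3894 or 0.2346 → z<0 root = -0.3894
x = -0.0739, y = -0.0177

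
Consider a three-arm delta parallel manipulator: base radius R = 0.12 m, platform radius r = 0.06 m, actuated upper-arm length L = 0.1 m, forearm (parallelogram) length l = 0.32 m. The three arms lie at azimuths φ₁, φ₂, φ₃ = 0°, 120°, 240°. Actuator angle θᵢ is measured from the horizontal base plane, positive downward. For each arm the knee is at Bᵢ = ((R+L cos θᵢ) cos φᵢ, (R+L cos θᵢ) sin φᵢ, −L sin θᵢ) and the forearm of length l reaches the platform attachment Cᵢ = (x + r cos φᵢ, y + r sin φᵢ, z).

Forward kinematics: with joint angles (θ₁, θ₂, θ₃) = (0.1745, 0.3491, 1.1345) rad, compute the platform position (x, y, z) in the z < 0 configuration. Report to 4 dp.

(0.0814, 0.1024, -0.3106)

φ1=0.0°: virtual centre (0.1585, 0.0000, -0.0174), radius l
O2 = (0.1540·cos120.0°, 0.1540·sin120.0°, -0.0342) = (-0.0770, 0.1333, -0.0342)
arm 3 at φ=240.0°: ρ3 = 0.1023;  O3 = (-0.0511, -0.0886, -0.0906)
eliminate P² terms by subtracting sphere 1 from 2 and 3
linear system: -0.4709x+0.2667y = -0.0005−-0.0337z; -0.4192x+-0.1771y = -0.0067−-0.1465z
det = 0.1952;  x = 0.0097+-0.2308z,  y = 0.0151+-0.2812z
sphere 1 gives Az²+Bz+C=0 with A=1.1323, B=0.0949, C=-0.0797;  B²−4AC=0.3702;  roots -0.3106, 0.2268;  negative root z = -0.3106
x = 0.0814, y = 0.1024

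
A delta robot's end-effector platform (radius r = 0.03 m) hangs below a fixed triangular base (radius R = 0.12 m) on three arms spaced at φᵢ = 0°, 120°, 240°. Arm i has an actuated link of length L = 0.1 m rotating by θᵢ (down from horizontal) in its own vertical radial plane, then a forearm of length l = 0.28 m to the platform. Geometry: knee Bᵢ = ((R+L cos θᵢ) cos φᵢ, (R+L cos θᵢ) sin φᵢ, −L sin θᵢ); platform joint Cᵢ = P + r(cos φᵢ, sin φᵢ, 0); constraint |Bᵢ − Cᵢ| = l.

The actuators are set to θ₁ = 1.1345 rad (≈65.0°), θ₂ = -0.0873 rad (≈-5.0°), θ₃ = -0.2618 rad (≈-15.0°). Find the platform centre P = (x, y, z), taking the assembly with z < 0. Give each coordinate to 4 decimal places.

arm 1 at φ=0.0°: (R−r)+L cos θ1 = 0.1323;  O1 = (0.1323, 0.0000, -0.0906)
φ2=120.0°: virtual centre (-0.0948, 0.1642, 0.0087), radius l
φ3=240.0°: virtual centre (-0.0933, -0.1616, 0.0259), radius l
|O₂|²−|O₁|² = 0.0103;  |O₃|²−|O₁|² = 0.0098
[-0.4541 0.3284 0.1987]·P = 0.0103;  [-0.4511 -0.3232 0.2330]·P = 0.0098
Cramer: x(z) = -0.0222+0.4772z;  y(z) = 0.0007+0.0549z
sphere 1 gives Az²+Bz+C=0 with A=1.2308, B=0.0339, C=-0.0463;  B²−4AC=0.2292;  roots -0.2083, 0.1807;  negative root z = -0.2083
x = -0.1216, y = -0.0107

(-0.1216, -0.0107, -0.2083)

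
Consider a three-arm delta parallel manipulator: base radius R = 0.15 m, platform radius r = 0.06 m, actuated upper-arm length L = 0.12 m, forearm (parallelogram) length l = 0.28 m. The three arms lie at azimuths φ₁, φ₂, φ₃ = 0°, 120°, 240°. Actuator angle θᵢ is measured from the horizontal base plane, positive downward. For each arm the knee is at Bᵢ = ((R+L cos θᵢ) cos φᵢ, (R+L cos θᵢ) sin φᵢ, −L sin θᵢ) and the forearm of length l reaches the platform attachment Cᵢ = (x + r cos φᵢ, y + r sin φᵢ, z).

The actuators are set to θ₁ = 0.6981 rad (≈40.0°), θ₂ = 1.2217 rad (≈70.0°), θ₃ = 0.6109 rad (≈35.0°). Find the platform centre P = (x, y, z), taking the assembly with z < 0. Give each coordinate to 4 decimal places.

(0.0300, -0.0697, -0.3018)

S1 = (0.1819·cos0.0°, 0.1819·sin0.0°, -0.0771) = (0.1819, 0.0000, -0.0771)
S2 = (0.1310·cos120.0°, 0.1310·sin120.0°, -0.1128) = (-0.0655, 0.1135, -0.1128)
φ3=240.0°: virtual centre (-0.0941, -0.1631, -0.0688), radius l
eliminate P² terms by subtracting sphere 1 from 2 and 3
linear system: -0.4949x+0.2270y = -0.0092−-0.0713z; -0.5522x+-0.3261y = 0.0011−0.0166z
det = 0.2867;  x = 0.0095+-0.0679z,  y = -0.0196+0.1659z
sphere 1 gives Az²+Bz+C=0 with A=1.0321, B=0.1712, C=-0.0423;  B²−4AC=0.2041;  roots -0.3018, 0.1359;  negative root z = -0.3018
x = 0.0300, y = -0.0697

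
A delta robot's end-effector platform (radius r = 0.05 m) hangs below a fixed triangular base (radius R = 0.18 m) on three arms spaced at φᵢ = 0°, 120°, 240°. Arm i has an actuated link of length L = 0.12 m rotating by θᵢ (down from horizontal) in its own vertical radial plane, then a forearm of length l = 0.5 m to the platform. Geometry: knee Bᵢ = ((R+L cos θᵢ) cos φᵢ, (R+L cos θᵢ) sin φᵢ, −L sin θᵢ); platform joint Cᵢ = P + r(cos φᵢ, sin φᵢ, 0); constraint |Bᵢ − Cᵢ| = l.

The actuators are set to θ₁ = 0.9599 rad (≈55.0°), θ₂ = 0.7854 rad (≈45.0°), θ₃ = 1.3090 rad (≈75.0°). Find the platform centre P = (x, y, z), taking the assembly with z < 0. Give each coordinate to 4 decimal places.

centre 1 = (0.1988·cos0.0°, 0.1988·sin0.0°, -0.0983) = (0.1988, 0.0000, -0.0983)
centre 2 = (0.2149·cos120.0°, 0.2149·sin120.0°, -0.0849) = (-0.1074, 0.1861, -0.0849)
centre 3 = (0.1611·cos240.0°, 0.1611·sin240.0°, -0.1159) = (-0.0805, -0.1395, -0.1159)
|centre ₂|²−|centre ₁|² = 0.0042;  |centre ₃|²−|centre ₁|² = -0.0098
[-0.6125 0.3721 0.0269]·P = 0.0042;  [-0.5587 -0.2790 -0.0352]·P = -0.0098
Cramer: x(z) = 0.0066-0.0148z;  y(z) = 0.0220-0.0966z
into |P−centre ₁|² = l²: 1.0096z² + 0.1980z + -0.2029 = 0;  Δ = 0.8585;  z = -0.5570 or 0.3608 → z<0 root = -0.5570
x = 0.0148, y = 0.0758

(0.0148, 0.0758, -0.5570)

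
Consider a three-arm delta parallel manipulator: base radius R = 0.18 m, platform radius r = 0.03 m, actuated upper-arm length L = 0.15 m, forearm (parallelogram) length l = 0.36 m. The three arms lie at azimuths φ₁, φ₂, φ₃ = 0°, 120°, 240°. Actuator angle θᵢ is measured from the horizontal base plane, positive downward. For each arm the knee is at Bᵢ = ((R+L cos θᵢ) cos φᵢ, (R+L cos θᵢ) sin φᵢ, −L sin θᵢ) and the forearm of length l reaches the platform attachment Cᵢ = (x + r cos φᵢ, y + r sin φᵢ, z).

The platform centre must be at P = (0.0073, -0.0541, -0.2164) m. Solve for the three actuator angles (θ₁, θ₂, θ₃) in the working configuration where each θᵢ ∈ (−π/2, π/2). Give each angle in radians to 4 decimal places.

rotate P by −φ1: (0.0073, -0.0541, -0.2164)
  A=0.1427, B=-0.2164, C=(l²−L²−A²−y'²−z²)/(2L)=0.1233
  γ=atan2(-0.2164,0.1427)=-0.9878;  ψ=arccos(0.4756)=1.0752;  θ1=γ+ψ≈0.0874
φ2=120.0° → target in arm frame (-0.0505, 0.0207)
  A=0.2005, B=-0.2164, C=(l²−L²−A²−y'²−z²)/(2L)=0.0655
  √(A²+B²)=0.2950;  θ2 = -0.8235+1.3470 ≈ 0.5235
φ3=240.0° → target in arm frame (0.0432, 0.0334)
  e−x'=0.1068;  (l²−L²−(e−x')²−y'²−z²)/2L = 0.1592
  γ=atan2(-0.2164,0.1068)=-1.1123;  ψ=arccos(0.6596)=0.8505;  θ3=γ+ψ≈-0.2618

θ₁ = 0.0874, θ₂ = 0.5235, θ₃ = -0.2618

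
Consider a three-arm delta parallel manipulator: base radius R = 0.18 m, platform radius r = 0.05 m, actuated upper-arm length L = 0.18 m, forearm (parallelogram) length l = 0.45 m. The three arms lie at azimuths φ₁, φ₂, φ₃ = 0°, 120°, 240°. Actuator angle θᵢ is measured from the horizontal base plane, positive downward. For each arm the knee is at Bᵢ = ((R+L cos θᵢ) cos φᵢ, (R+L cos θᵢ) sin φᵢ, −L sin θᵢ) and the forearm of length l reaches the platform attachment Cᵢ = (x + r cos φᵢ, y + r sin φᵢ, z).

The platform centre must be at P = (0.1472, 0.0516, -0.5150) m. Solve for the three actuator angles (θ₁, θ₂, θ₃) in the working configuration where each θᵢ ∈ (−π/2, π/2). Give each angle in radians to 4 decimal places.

θ₁ = 0.5237, θ₂ = 1.1346, θ₃ = 1.3967

arm 1 (φ=0.0°): x'=0.1472, y'=0.0516
  A=-0.0172, B=-0.5150, C=(l²−L²−A²−y'²−z²)/(2L)=-0.2725
  √(A²+B²)=0.5153;  θ1 = -1.6042+2.1279 ≈ 0.5237
φ2=120.0° → target in arm frame (-0.0289, -0.1533)
  A=0.1589, B=-0.5150, C=(l²−L²−A²−y'²−z²)/(2L)=-0.3996
  θ2 = atan2(B,A) + arccos(C/0.5390) = 1.1346
arm 3 (φ=240.0°): x'=-0.1183, y'=0.1017
  e−x'=0.2483;  (l²−L²−(e−x')²−y'²−z²)/2L = -0.4642
  γ=atan2(-0.5150,0.2483)=-1.1216;  ψ=arccos(-0.8119)=2.5182;  θ3=γ+ψ≈1.3967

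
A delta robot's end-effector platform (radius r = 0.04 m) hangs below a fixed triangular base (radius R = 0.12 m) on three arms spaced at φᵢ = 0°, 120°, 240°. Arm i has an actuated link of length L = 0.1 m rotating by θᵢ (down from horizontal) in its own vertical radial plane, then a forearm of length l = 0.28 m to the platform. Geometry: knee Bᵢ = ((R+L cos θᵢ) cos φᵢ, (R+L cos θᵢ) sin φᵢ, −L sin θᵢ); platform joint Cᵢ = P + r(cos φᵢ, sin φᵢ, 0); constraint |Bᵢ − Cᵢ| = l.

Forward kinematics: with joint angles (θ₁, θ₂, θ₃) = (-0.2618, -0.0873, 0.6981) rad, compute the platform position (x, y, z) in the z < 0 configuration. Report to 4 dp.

O1 = (0.1766·cos0.0°, 0.1766·sin0.0°, 0.0259) = (0.1766, 0.0000, 0.0259)
arm 2 at φ=120.0°: e+L cos θ2 = 0.1796;  O2 = (-0.0898, 0.1556, 0.0087)
arm 3 at φ=240.0°: e+L cos θ3 = 0.1566;  O3 = (-0.0783, -0.1356, -0.0643)
eliminate P² terms by subtracting sphere 1 from 2 and 3
linear system: -0.5328x+0.3111y = 0.0005−-0.0343z; -0.5098x+-0.2713y = -0.0032−-0.1803z
Cramer: x(z) = 0.0028-0.2158z;  y(z) = 0.0064-0.2592z
sphere 1 gives Az²+Bz+C=0 with A=1.1138, B=0.0199, C=-0.0475;  B²−4AC=0.2120;  roots -0.2156, 0.1978;  negative root z = -0.2156
x = 0.0494, y = 0.0623

(0.0494, 0.0623, -0.2156)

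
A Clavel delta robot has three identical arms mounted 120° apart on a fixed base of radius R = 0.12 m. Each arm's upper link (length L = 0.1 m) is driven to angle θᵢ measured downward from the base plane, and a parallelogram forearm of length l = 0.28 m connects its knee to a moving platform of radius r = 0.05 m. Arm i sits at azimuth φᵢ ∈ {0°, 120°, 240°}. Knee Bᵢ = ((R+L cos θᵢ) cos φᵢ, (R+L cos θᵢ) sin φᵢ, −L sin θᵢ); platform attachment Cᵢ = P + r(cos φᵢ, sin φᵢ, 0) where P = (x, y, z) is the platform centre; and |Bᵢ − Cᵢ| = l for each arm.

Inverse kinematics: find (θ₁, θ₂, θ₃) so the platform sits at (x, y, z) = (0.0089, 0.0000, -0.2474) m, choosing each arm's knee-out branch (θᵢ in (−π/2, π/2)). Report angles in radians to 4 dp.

θ₁ = 0.1742, θ₂ = 0.2615, θ₃ = 0.2615

φ1=0.0° → target in arm frame (0.0089, 0.0000)
  e−x'=0.0611;  (l²−L²−(e−x')²−y'²−z²)/2L = 0.0173
  γ=atan2(-0.2474,0.0611)=-1.3287;  ψ=arccos(0.0679)=1.5029;  θ1=γ+ψ≈0.1742
arm 2 (φ=120.0°): x'=-0.0044, y'=-0.0077
  e−x'=0.0744;  (l²−L²−(e−x')²−y'²−z²)/2L = 0.0080
  θ2 = atan2(B,A) + arccos(C/0.2584) = 0.2615
φ3=240.0° → target in arm frame (-0.0045, 0.0077)
  e−x'=0.0745;  (l²−L²−(e−x')²−y'²−z²)/2L = 0.0080
  √(A²+B²)=0.2584;  θ3 = -1.2785+1.5400 ≈ 0.2615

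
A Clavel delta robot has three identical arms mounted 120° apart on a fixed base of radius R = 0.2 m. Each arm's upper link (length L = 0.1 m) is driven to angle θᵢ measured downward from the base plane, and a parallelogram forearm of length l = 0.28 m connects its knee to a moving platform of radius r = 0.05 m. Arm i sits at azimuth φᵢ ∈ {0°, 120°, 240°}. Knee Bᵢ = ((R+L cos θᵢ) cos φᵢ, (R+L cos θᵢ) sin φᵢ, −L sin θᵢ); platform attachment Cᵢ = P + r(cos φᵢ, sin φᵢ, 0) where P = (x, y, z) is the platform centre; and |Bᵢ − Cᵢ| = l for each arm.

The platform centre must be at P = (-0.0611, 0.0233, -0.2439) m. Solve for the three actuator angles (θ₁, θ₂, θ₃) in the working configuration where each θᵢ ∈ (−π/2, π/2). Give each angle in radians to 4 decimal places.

θ₁ = 1.3090, θ₂ = 0.4368, θ₃ = 0.7855

rotate P by −φ1: (-0.0611, 0.0233, -0.2439)
  A cos θ + B sin θ = C:  0.2111·cos θ + -0.2439·sin θ = -0.1810
  √(A²+B²)=0.3226;  θ1 = -0.8574+2.1664 ≈ 1.3090
rotate P by −φ2: (0.0507, 0.0413, -0.2439)
  e−x'=0.0993;  (l²−L²−(e−x')²−y'²−z²)/2L = -0.0132
  θ2 = atan2(B,A) + arccos(C/0.2633) = 0.4368
arm 3 (φ=240.0°): x'=0.0104, y'=-0.0646
  A=0.1396, B=-0.2439, C=(l²−L²−A²−y'²−z²)/(2L)=-0.0738
  γ=atan2(-0.2439,0.1396)=-1.0509;  ψ=arccos(-0.2625)=1.8364;  θ3=γ+ψ≈0.7855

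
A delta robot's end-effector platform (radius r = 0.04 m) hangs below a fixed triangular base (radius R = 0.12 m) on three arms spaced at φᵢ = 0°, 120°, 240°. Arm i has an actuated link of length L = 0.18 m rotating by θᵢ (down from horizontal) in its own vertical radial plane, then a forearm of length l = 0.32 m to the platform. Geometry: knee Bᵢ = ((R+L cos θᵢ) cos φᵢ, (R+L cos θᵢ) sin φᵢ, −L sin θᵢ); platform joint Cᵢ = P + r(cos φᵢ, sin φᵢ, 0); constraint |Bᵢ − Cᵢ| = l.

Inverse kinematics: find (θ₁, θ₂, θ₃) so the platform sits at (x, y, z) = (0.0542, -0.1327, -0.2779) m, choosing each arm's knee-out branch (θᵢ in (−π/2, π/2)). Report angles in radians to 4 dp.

θ₁ = 0.3492, θ₂ = 1.1345, θ₃ = 0.1743

rotate P by −φ1: (0.0542, -0.1327, -0.2779)
  A cos θ + B sin θ = C:  0.0258·cos θ + -0.2779·sin θ = -0.0708
  γ=atan2(-0.2779,0.0258)=-1.4782;  ψ=arccos(-0.2538)=1.8274;  θ1=γ+ψ≈0.3492
φ2=120.0° → target in arm frame (-0.1420, 0.0194)
  A=0.2220, B=-0.2779, C=(l²−L²−A²−y'²−z²)/(2L)=-0.1581
  √(A²+B²)=0.3557;  θ2 = -0.8967+2.0312 ≈ 1.1345
rotate P by −φ3: (0.0878, 0.1133, -0.2779)
  A cos θ + B sin θ = C:  -0.0078·cos θ + -0.2779·sin θ = -0.0559
  √(A²+B²)=0.2780;  θ3 = -1.5989+1.7732 ≈ 0.1743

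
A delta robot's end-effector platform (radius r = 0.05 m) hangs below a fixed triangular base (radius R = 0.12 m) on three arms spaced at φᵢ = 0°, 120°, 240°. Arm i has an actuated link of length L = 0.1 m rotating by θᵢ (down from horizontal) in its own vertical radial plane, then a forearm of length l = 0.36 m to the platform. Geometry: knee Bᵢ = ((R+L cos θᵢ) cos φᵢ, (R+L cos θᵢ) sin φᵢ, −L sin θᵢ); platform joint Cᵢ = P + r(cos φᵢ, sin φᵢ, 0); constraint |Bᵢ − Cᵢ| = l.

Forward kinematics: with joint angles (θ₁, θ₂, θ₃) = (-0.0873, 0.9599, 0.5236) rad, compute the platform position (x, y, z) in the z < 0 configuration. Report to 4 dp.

(0.1175, -0.0597, -0.3424)

arm 1 at φ=0.0°: (R−r)+L cos θ1 = 0.1696;  S1 = (0.1696, 0.0000, 0.0087)
arm 2 at φ=120.0°: (R−r)+L cos θ2 = 0.1274;  S2 = (-0.0637, 0.1103, -0.0819)
S3 = (0.1566·cos240.0°, 0.1566·sin240.0°, -0.0500) = (-0.0783, -0.1356, -0.0500)
subtract pairs → two planes through P
plane₁₂: -0.4666x+0.2206y+-0.1813z = -0.0059
Cramer: x(z) = 0.0085-0.3182z;  y(z) = -0.0088+0.1487z
quadratic in z: (1.1234)z²+(0.0825)z+(-0.1035)=0, √Δ=0.6869 → z ∈ {-0.3424, 0.2690}; z = -0.3424 (taking z<0)
x = 0.1175, y = -0.0597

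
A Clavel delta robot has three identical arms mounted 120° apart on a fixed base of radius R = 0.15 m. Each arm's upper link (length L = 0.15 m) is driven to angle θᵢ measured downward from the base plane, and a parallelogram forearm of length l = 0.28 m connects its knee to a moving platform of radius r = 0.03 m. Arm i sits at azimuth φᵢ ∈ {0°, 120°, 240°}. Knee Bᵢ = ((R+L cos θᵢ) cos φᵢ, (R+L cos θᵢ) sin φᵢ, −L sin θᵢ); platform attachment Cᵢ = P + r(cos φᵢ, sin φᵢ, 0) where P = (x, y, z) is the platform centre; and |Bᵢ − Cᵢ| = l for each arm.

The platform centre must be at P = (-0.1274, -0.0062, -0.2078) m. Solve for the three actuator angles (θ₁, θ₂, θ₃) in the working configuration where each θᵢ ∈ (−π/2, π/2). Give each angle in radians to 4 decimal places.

arm 1 (φ=0.0°): x'=-0.1274, y'=-0.0062
  A cos θ + B sin θ = C:  0.2474·cos θ + -0.2078·sin θ = -0.1618
  γ=atan2(-0.2078,0.2474)=-0.6986;  ψ=arccos(-0.5006)=2.0951;  θ1=γ+ψ≈1.3965
φ2=120.0° → target in arm frame (0.0583, 0.1134)
  A cos θ + B sin θ = C:  0.0617·cos θ + -0.2078·sin θ = -0.0132
  √(A²+B²)=0.2168;  θ2 = -1.2823+1.6316 ≈ 0.3493
rotate P by −φ3: (0.0691, -0.1072, -0.2078)
  e−x'=0.0509;  (l²−L²−(e−x')²−y'²−z²)/2L = -0.0046
  γ=atan2(-0.2078,0.0509)=-1.3304;  ψ=arccos(-0.0214)=1.5922;  θ3=γ+ψ≈0.2618

θ₁ = 1.3965, θ₂ = 0.3493, θ₃ = 0.2618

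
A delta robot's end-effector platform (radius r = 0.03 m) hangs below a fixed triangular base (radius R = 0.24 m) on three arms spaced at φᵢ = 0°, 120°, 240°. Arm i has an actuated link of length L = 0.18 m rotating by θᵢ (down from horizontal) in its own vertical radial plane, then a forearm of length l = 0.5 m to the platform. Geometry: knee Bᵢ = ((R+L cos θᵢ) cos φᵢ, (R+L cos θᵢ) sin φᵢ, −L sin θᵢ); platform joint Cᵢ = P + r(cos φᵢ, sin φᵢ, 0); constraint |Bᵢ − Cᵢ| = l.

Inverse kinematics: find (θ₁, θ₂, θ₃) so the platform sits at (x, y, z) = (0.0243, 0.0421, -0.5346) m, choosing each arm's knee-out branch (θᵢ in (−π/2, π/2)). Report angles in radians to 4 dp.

θ₁ = 0.8726, θ₂ = 0.8726, θ₃ = 1.1344

rotate P by −φ1: (0.0243, 0.0421, -0.5346)
  e−x'=0.1857;  (l²−L²−(e−x')²−y'²−z²)/2L = -0.2902
  θ1 = atan2(B,A) + arccos(C/0.5659) = 0.8726
φ2=120.0° → target in arm frame (0.0243, -0.0421)
  A=0.1857, B=-0.5346, C=(l²−L²−A²−y'²−z²)/(2L)=-0.2901
  √(A²+B²)=0.5659;  θ2 = -1.2365+2.1091 ≈ 0.8726
rotate P by −φ3: (-0.0486, 0.0000, -0.5346)
  A=0.2586, B=-0.5346, C=(l²−L²−A²−y'²−z²)/(2L)=-0.3752
  √(A²+B²)=0.5939;  θ3 = -1.1202+2.2547 ≈ 1.1344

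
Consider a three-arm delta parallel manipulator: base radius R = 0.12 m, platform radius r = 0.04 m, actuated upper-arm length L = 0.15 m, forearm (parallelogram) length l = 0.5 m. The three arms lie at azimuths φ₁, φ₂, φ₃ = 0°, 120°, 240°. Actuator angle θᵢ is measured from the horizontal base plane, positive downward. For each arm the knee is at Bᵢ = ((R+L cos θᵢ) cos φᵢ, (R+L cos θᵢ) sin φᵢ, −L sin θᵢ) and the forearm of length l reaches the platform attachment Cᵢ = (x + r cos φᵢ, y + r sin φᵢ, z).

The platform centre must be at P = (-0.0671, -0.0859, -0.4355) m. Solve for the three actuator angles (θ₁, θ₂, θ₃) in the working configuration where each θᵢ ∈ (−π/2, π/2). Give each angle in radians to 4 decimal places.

θ₁ = 0.2617, θ₂ = 0.1745, θ₃ = -0.3492

φ1=0.0° → target in arm frame (-0.0671, -0.0859)
  A cos θ + B sin θ = C:  0.1471·cos θ + -0.4355·sin θ = 0.0294
  θ1 = atan2(B,A) + arccos(C/0.4597) = 0.2617
rotate P by −φ2: (-0.0408, 0.1011, -0.4355)
  A cos θ + B sin θ = C:  0.1208·cos θ + -0.4355·sin θ = 0.0434
  √(A²+B²)=0.4520;  θ2 = -1.3001+1.4746 ≈ 0.1745
φ3=240.0° → target in arm frame (0.1079, -0.0152)
  e−x'=-0.0279;  (l²−L²−(e−x')²−y'²−z²)/2L = 0.1228
  θ3 = atan2(B,A) + arccos(C/0.4364) = -0.3492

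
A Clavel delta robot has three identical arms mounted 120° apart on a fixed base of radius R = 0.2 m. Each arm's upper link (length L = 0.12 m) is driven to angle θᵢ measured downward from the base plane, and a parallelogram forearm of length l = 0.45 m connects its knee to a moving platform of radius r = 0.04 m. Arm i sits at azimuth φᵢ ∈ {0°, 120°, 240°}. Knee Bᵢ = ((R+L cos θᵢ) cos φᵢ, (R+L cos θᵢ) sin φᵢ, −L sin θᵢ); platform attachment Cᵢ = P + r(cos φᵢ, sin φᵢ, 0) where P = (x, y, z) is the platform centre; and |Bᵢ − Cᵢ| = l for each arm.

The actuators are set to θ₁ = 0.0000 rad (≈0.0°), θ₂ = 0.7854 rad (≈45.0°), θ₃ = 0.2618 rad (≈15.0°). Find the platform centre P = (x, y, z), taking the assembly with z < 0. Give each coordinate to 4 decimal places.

(0.0648, -0.0598, -0.3907)

O1 = (0.2800·cos0.0°, 0.2800·sin0.0°, 0.0000) = (0.2800, 0.0000, 0.0000)
arm 2 at φ=120.0°: e+L cos θ2 = 0.2449;  O2 = (-0.1224, 0.2120, -0.0849)
arm 3 at φ=240.0°: e+L cos θ3 = 0.2759;  O3 = (-0.1380, -0.2389, -0.0311)
|O₂|²−|O₁|² = -0.0112;  |O₃|²−|O₁|² = -0.0013
[-0.8049 0.4241 -0.1697]·P = -0.0112;  [-0.8359 -0.4779 -0.0621]·P = -0.0013
det = 0.7391;  x = 0.0080+-0.1454z,  y = -0.0113+0.1243z
sphere 1 gives Az²+Bz+C=0 with A=1.0366, B=0.0763, C=-0.1284;  B²−4AC=0.5382;  roots -0.3907, 0.3171;  negative root z = -0.3907
x = 0.0648, y = -0.0598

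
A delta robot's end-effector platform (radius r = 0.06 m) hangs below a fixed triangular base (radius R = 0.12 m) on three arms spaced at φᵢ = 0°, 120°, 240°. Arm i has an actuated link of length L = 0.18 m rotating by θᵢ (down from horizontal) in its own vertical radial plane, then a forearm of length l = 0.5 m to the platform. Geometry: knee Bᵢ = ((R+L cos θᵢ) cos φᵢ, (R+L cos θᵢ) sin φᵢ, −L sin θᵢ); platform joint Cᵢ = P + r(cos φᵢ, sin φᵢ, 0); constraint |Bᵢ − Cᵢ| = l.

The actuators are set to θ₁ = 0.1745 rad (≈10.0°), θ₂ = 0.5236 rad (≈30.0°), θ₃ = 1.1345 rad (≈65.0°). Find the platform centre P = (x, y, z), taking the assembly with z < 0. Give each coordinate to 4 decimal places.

(0.1751, 0.1589, -0.5012)

arm 1 at φ=0.0°: ρ1 = 0.2373;  centre 1 = (0.2373, 0.0000, -0.0313)
centre 2 = (0.2159·cos120.0°, 0.2159·sin120.0°, -0.0900) = (-0.1079, 0.1870, -0.0900)
φ3=240.0°: virtual centre (-0.0680, -0.1178, -0.1631), radius l
eliminate P² terms by subtracting sphere 1 from 2 and 3
plane₁₂: -0.6904x+0.3739y+-0.1175z = -0.0026
Cramer: x(z) = 0.0132-0.3231z;  y(z) = 0.0174-0.2823z
into |P−centre ₁|² = l²: 1.1840z² + 0.1975z + -0.1985 = 0;  Δ = 0.9791;  z = -0.5012 or 0.3345 → z<0 root = -0.5012
x = 0.1751, y = 0.1589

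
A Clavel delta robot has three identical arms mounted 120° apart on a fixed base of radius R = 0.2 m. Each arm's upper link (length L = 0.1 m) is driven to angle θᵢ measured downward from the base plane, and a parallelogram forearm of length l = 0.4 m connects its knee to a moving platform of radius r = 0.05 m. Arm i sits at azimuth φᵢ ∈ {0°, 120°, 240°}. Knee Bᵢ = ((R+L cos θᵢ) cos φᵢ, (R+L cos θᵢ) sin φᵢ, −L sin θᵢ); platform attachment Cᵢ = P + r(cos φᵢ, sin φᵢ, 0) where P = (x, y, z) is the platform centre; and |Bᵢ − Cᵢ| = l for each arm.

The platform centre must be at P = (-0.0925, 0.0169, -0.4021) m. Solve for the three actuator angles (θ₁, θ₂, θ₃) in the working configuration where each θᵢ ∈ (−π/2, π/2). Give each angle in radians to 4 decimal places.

rotate P by −φ1: (-0.0925, 0.0169, -0.4021)
  e−x'=0.2425;  (l²−L²−(e−x')²−y'²−z²)/2L = -0.3539
  θ1 = atan2(B,A) + arccos(C/0.4696) = 1.3963
rotate P by −φ2: (0.0609, 0.0717, -0.4021)
  A=0.0891, B=-0.4021, C=(l²−L²−A²−y'²−z²)/(2L)=-0.1238
  γ=atan2(-0.4021,0.0891)=-1.3527;  ψ=arccos(-0.3006)=1.8761;  θ2=γ+ψ≈0.5234
rotate P by −φ3: (0.0316, -0.0886, -0.4021)
  A cos θ + B sin θ = C:  0.1184·cos θ + -0.4021·sin θ = -0.1677
  γ=atan2(-0.4021,0.1184)=-1.2845;  ψ=arccos(-0.4001)=1.9824;  θ3=γ+ψ≈0.6980

θ₁ = 1.3963, θ₂ = 0.5234, θ₃ = 0.6980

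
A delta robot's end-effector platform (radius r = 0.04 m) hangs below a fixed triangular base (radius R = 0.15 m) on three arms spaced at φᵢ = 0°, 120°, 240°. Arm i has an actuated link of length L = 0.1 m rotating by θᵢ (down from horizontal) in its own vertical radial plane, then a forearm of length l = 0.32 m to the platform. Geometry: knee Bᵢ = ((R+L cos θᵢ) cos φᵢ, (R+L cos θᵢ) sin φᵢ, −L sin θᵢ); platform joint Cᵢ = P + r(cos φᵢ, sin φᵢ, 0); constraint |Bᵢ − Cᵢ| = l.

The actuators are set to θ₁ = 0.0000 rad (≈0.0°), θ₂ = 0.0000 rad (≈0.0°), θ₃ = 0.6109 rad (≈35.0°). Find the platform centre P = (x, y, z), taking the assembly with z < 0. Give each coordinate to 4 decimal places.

φ1=0.0°: virtual centre (0.2100, 0.0000, 0.0000), radius l
S2 = (0.2100·cos120.0°, 0.2100·sin120.0°, 0.0000) = (-0.1050, 0.1819, 0.0000)
φ3=240.0°: virtual centre (-0.0960, -0.1662, -0.0574), radius l
|S₂|²−|S₁|² = 0.0000;  |S₃|²−|S₁|² = -0.0040
linear system: -0.6300x+0.3637y = 0.0000−0.0000z; -0.6119x+-0.3324y = -0.0040−-0.1147z
Cramer: x(z) = 0.0034-0.0966z;  y(z) = 0.0058-0.1673z
sphere 1 gives Az²+Bz+C=0 with A=1.0373, B=0.0380, C=-0.0597;  B²−4AC=0.2490;  roots -0.2588, 0.2222;  negative root z = -0.2588
x = 0.0284, y = 0.0491

(0.0284, 0.0491, -0.2588)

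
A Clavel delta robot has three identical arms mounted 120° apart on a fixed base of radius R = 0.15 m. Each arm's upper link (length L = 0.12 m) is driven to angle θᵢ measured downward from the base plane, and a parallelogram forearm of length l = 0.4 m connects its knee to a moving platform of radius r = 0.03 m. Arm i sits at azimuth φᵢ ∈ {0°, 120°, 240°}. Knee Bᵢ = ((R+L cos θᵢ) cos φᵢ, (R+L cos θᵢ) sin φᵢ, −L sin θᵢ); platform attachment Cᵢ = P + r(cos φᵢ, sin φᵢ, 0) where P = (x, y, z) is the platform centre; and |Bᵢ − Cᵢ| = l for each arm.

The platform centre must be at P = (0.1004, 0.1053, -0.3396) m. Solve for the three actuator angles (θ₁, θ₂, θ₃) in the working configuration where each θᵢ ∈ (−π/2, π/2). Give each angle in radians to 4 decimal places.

φ1=0.0° → target in arm frame (0.1004, 0.1053)
  A cos θ + B sin θ = C:  0.0196·cos θ + -0.3396·sin θ = 0.0783
  √(A²+B²)=0.3402;  θ1 = -1.5131+1.3384 ≈ -0.1747
rotate P by −φ2: (0.0410, -0.1396, -0.3396)
  e−x'=0.0790;  (l²−L²−(e−x')²−y'²−z²)/2L = 0.0189
  √(A²+B²)=0.3487;  θ2 = -1.3422+1.5165 ≈ 0.1743
rotate P by −φ3: (-0.1414, 0.0343, -0.3396)
  A cos θ + B sin θ = C:  0.2614·cos θ + -0.3396·sin θ = -0.1635
  θ3 = atan2(B,A) + arccos(C/0.4285) = 1.0473

θ₁ = -0.1747, θ₂ = 0.1743, θ₃ = 1.0473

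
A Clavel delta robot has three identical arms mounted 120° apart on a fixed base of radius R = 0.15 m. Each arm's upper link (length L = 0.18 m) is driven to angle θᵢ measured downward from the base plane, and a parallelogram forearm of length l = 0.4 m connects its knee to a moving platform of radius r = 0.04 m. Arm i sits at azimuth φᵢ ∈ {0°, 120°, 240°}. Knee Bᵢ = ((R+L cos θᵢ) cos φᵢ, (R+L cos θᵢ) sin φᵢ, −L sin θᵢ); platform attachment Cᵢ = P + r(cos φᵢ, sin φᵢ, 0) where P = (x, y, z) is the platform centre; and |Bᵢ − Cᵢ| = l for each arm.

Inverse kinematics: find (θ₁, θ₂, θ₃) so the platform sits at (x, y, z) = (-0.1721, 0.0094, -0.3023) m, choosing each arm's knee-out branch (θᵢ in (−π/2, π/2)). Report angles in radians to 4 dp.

rotate P by −φ1: (-0.1721, 0.0094, -0.3023)
  A=0.2821, B=-0.3023, C=(l²−L²−A²−y'²−z²)/(2L)=-0.1207
  θ1 = atan2(B,A) + arccos(C/0.4135) = 1.0471
φ2=120.0° → target in arm frame (0.0942, 0.1443)
  A cos θ + B sin θ = C:  0.0158·cos θ + -0.3023·sin θ = 0.0420
  θ2 = atan2(B,A) + arccos(C/0.3027) = -0.0870
φ3=240.0° → target in arm frame (0.0779, -0.1537)
  A cos θ + B sin θ = C:  0.0321·cos θ + -0.3023·sin θ = 0.0321
  √(A²+B²)=0.3040;  θ3 = -1.4650+1.4651 ≈ 0.0000

θ₁ = 1.0471, θ₂ = -0.0870, θ₃ = 0.0000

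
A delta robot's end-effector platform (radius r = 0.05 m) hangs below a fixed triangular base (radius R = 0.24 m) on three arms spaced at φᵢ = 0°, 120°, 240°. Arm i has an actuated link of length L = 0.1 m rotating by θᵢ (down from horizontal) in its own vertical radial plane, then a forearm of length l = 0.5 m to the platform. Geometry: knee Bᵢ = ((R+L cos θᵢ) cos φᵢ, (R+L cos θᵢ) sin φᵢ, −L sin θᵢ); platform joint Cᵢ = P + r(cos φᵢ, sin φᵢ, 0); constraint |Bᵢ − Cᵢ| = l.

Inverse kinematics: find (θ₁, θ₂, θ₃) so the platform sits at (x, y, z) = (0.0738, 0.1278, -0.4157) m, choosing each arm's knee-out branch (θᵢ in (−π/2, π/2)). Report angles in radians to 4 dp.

θ₁ = -0.1750, θ₂ = -0.1748, θ₃ = 1.1339

φ1=0.0° → target in arm frame (0.0738, 0.1278)
  A=0.1162, B=-0.4157, C=(l²−L²−A²−y'²−z²)/(2L)=0.1868
  √(A²+B²)=0.4316;  θ1 = -1.2982+1.1233 ≈ -0.1750
rotate P by −φ2: (0.0738, -0.1278, -0.4157)
  e−x'=0.1162;  (l²−L²−(e−x')²−y'²−z²)/2L = 0.1867
  √(A²+B²)=0.4316;  θ2 = -1.2982+1.1234 ≈ -0.1748
arm 3 (φ=240.0°): x'=-0.1476, y'=0.0000
  A cos θ + B sin θ = C:  0.3376·cos θ + -0.4157·sin θ = -0.2338
  √(A²+B²)=0.5355;  θ3 = -0.8887+2.0227 ≈ 1.1339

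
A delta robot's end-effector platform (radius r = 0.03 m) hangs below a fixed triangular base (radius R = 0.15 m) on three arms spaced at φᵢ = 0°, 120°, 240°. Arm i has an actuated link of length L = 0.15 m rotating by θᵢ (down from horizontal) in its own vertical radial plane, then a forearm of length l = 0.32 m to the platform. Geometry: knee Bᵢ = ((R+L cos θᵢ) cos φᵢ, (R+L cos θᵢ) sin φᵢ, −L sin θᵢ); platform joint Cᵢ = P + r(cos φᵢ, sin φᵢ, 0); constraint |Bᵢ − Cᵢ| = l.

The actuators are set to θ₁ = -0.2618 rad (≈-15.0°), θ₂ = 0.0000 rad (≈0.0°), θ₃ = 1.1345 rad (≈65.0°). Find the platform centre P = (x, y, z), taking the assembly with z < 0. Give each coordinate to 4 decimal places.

(0.0789, 0.1043, -0.1997)

arm 1 at φ=0.0°: e+L cos θ1 = 0.2649;  O1 = (0.2649, 0.0000, 0.0388)
O2 = (0.2700·cos120.0°, 0.2700·sin120.0°, 0.0000) = (-0.1350, 0.2338, 0.0000)
arm 3 at φ=240.0°: e+L cos θ3 = 0.1834;  O3 = (-0.0917, -0.1588, -0.1359)
subtract pairs → two planes through P
linear system: -0.7998x+0.4677y = 0.0012−-0.0776z; -0.7132x+-0.3176y = -0.0196−-0.3495z
Cramer: x(z) = 0.0149-0.3202z;  y(z) = 0.0281-0.3816z
sphere 1 gives Az²+Bz+C=0 with A=1.2481, B=0.0610, C=-0.0376;  B²−4AC=0.1915;  roots -0.1997, 0.1509;  negative root z = -0.1997
x = 0.0789, y = 0.1043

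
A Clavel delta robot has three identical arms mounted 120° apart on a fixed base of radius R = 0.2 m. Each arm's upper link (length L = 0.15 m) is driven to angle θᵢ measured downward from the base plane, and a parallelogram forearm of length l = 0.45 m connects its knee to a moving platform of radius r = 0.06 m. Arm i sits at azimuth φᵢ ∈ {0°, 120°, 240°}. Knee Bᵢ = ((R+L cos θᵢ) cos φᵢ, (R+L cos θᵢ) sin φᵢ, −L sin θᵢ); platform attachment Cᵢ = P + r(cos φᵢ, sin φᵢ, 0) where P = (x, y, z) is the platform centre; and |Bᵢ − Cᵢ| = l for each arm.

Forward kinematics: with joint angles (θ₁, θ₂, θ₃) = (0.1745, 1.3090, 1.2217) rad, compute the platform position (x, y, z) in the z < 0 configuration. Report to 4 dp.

(0.1802, -0.0146, -0.4628)

φ1=0.0°: virtual centre (0.2877, 0.0000, -0.0260), radius l
arm 2 at φ=120.0°: e+L cos θ2 = 0.1788;  O2 = (-0.0894, 0.1549, -0.1449)
φ3=240.0°: virtual centre (-0.0957, -0.1657, -0.1410), radius l
|O₂|²−|O₁|² = -0.0305;  |O₃|²−|O₁|² = -0.0270
linear system: -0.7543x+0.3097y = -0.0305−-0.2377z; -0.7668x+-0.3314y = -0.0270−-0.2298z
det = 0.4874;  x = 0.0379+-0.3076z,  y = -0.0062+0.0183z
quadratic in z: (1.0950)z²+(0.2056)z+(-0.1394)=0, √Δ=0.8079 → z ∈ {-0.4628, 0.2750}; z = -0.4628 (taking z<0)
x = 0.1802, y = -0.0146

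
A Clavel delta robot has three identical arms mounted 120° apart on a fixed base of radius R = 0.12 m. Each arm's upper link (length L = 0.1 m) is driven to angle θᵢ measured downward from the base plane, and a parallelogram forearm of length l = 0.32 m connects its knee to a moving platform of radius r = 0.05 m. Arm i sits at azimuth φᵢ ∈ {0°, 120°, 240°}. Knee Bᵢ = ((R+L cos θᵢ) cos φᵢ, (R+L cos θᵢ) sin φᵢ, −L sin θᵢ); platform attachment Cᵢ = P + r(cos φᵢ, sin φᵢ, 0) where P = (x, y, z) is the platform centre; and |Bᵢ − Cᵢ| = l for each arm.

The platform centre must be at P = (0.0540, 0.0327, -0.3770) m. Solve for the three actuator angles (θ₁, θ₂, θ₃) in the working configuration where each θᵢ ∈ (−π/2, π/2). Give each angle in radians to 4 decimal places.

θ₁ = 0.7854, θ₂ = 1.0472, θ₃ = 1.3093

φ1=0.0° → target in arm frame (0.0540, 0.0327)
  A cos θ + B sin θ = C:  0.0160·cos θ + -0.3770·sin θ = -0.2553
  √(A²+B²)=0.3773;  θ1 = -1.5284+2.3138 ≈ 0.7854
φ2=120.0° → target in arm frame (0.0013, -0.0631)
  A=0.0687, B=-0.3770, C=(l²−L²−A²−y'²−z²)/(2L)=-0.2921
  √(A²+B²)=0.3832;  θ2 = -1.3906+2.4378 ≈ 1.0472
rotate P by −φ3: (-0.0553, 0.0304, -0.3770)
  A=0.1253, B=-0.3770, C=(l²−L²−A²−y'²−z²)/(2L)=-0.3318
  θ3 = atan2(B,A) + arccos(C/0.3973) = 1.3093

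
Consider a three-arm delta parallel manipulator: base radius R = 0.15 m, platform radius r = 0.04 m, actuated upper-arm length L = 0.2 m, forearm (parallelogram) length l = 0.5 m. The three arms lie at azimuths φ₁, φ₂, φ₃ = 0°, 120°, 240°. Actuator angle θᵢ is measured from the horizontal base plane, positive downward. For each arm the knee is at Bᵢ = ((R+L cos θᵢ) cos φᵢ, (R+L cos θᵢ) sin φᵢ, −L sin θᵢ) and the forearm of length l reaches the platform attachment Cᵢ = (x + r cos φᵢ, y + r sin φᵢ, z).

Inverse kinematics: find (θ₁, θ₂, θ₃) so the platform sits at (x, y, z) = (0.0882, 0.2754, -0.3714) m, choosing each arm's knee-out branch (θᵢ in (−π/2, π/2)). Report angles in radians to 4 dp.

θ₁ = 0.0872, θ₂ = -0.3492, θ₃ = 1.2215

φ1=0.0° → target in arm frame (0.0882, 0.2754)
  A cos θ + B sin θ = C:  0.0218·cos θ + -0.3714·sin θ = -0.0106
  θ1 = atan2(B,A) + arccos(C/0.3720) = 0.0872
rotate P by −φ2: (0.1944, -0.2141, -0.3714)
  e−x'=-0.0844;  (l²−L²−(e−x')²−y'²−z²)/2L = 0.0478
  θ2 = atan2(B,A) + arccos(C/0.3809) = -0.3492
φ3=240.0° → target in arm frame (-0.2826, -0.0613)
  A=0.3926, B=-0.3714, C=(l²−L²−A²−y'²−z²)/(2L)=-0.2146
  √(A²+B²)=0.5404;  θ3 = -0.7577+1.9791 ≈ 1.2215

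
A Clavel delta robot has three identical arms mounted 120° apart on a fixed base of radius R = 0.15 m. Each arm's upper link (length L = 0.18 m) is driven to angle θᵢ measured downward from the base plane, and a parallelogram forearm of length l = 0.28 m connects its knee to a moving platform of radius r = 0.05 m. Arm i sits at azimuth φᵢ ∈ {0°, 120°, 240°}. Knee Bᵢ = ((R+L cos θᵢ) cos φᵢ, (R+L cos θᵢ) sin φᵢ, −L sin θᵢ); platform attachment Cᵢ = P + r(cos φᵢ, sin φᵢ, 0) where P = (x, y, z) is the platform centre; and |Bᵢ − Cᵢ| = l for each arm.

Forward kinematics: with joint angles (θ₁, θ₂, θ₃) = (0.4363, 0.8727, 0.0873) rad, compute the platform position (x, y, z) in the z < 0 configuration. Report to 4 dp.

centre 1 = (0.2631·cos0.0°, 0.2631·sin0.0°, -0.0761) = (0.2631, 0.0000, -0.0761)
φ2=120.0°: virtual centre (-0.1078, 0.1868, -0.1379), radius l
centre 3 = (0.2793·cos240.0°, 0.2793·sin240.0°, -0.0157) = (-0.1397, -0.2419, -0.0157)
eliminate P² terms by subtracting sphere 1 from 2 and 3
plane₁₂: -0.7420x+0.3736y+-0.1237z = -0.0095
Cramer: x(z) = 0.0051-0.0223z;  y(z) = -0.0152+0.2867z
quadratic in z: (1.0827)z²+(0.1549)z+(-0.0058)=0, √Δ=0.2217 → z ∈ {-0.1739, 0.0309}; z = -0.1739 (taking z<0)
x = 0.0090, y = -0.0651

(0.0090, -0.0651, -0.1739)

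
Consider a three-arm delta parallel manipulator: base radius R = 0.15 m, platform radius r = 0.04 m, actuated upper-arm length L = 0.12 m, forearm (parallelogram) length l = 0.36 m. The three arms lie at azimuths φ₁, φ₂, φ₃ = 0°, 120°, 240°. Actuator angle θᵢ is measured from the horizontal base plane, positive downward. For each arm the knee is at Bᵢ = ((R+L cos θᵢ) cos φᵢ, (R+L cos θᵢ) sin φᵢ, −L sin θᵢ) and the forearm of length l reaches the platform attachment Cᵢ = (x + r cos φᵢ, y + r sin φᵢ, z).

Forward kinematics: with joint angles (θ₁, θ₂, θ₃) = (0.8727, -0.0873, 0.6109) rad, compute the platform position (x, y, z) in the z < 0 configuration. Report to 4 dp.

(-0.0782, 0.0718, -0.3244)

arm 1 at φ=0.0°: (R−r)+L cos θ1 = 0.1871;  O1 = (0.1871, 0.0000, -0.0919)
arm 2 at φ=120.0°: (R−r)+L cos θ2 = 0.2295;  O2 = (-0.1148, 0.1988, 0.0105)
O3 = (0.2083·cos240.0°, 0.2083·sin240.0°, -0.0688) = (-0.1041, -0.1804, -0.0688)
|O₂|²−|O₁|² = 0.0093;  |O₃|²−|O₁|² = 0.0047
[-0.6038 0.3976 0.2048]·P = 0.0093;  [-0.5826 -0.3608 0.0462]·P = 0.0047
Cramer: x(z) = -0.0116+0.2052z;  y(z) = 0.0058-0.2034z
quadratic in z: (1.0835)z²+(0.0999)z+(-0.0816)=0, √Δ=0.6031 → z ∈ {-0.3244, 0.2322}; z = -0.3244 (taking z<0)
x = -0.0782, y = 0.0718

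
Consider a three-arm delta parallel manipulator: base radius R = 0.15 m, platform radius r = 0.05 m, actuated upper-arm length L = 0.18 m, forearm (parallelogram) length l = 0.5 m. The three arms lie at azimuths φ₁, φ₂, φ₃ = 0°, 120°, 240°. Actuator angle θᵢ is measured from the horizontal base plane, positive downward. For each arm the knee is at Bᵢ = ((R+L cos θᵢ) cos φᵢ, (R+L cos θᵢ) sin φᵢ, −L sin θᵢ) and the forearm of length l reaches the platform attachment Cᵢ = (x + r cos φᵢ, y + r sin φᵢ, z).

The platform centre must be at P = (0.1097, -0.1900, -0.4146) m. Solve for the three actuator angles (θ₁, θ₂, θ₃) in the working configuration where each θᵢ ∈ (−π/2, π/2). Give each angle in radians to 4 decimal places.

θ₁ = -0.0872, θ₂ = 0.9599, θ₃ = -0.0871

rotate P by −φ1: (0.1097, -0.1900, -0.4146)
  A cos θ + B sin θ = C:  -0.0097·cos θ + -0.4146·sin θ = 0.0264
  √(A²+B²)=0.4147;  θ1 = -1.5942+1.5070 ≈ -0.0872
φ2=120.0° → target in arm frame (-0.2194, 0.0000)
  A cos θ + B sin θ = C:  0.3194·cos θ + -0.4146·sin θ = -0.1564
  γ=atan2(-0.4146,0.3194)=-0.9144;  ψ=arccos(-0.2988)=1.8743;  θ2=γ+ψ≈0.9599
φ3=240.0° → target in arm frame (0.1097, 0.1900)
  A=-0.0097, B=-0.4146, C=(l²−L²−A²−y'²−z²)/(2L)=0.0264
  √(A²+B²)=0.4147;  θ3 = -1.5942+1.5070 ≈ -0.0871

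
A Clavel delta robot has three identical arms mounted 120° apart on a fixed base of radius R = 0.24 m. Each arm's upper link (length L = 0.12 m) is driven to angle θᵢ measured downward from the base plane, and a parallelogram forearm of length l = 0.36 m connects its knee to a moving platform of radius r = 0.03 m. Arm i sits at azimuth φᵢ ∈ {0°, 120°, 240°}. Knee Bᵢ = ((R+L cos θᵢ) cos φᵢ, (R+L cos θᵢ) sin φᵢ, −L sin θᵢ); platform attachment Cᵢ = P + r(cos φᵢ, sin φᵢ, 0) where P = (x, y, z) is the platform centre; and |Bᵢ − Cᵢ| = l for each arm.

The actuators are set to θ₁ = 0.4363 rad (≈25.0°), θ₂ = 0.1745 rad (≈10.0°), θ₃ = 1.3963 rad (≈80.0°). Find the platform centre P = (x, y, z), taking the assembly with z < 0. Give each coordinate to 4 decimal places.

(0.0373, 0.0969, -0.2531)

O1 = (0.3188·cos0.0°, 0.3188·sin0.0°, -0.0507) = (0.3188, 0.0000, -0.0507)
O2 = (0.3282·cos120.0°, 0.3282·sin120.0°, -0.0208) = (-0.1641, 0.2842, -0.0208)
arm 3 at φ=240.0°: ρ3 = 0.2308;  O3 = (-0.1154, -0.1999, -0.1182)
subtract pairs → two planes through P
[-0.9657 0.5684 0.0598]·P = 0.0040;  [-0.8684 -0.3998 -0.1349]·P = -0.0369
det = 0.8797;  x = 0.0221+-0.0600z,  y = 0.0444+-0.2071z
into |P−O₁|² = l²: 1.0465z² + 0.1186z + -0.0370 = 0;  Δ = 0.1691;  z = -0.2531 or 0.1398 → z<0 root = -0.2531
x = 0.0373, y = 0.0969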